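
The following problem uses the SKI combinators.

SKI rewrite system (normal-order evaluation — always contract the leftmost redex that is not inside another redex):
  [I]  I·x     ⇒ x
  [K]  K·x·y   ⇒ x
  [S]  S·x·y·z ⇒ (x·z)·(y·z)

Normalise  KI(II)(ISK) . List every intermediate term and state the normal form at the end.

Answer: normal form = SK  (in 3 steps)

Reduction:
  start: KI(II)(ISK)
  →1  I(ISK)
  →2  ISK
  →3  SK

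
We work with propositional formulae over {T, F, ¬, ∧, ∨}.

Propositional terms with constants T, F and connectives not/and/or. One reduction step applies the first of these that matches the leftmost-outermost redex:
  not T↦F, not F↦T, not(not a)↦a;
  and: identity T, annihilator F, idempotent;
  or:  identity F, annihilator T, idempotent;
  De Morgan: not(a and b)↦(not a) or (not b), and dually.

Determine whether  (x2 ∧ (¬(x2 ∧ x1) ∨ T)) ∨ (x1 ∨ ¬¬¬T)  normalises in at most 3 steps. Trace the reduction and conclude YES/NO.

Answer: NO — after 3 steps the term is x2 ∨ (x1 ∨ ¬T), not yet normal

Reduction:
  start: (x2 ∧ (¬(x2 ∧ x1) ∨ T)) ∨ (x1 ∨ ¬¬¬T)
  step 1: (x2 ∧ T) ∨ (x1 ∨ ¬¬¬T)
  step 2: x2 ∨ (x1 ∨ ¬¬¬T)
  step 3: x2 ∨ (x1 ∨ ¬T)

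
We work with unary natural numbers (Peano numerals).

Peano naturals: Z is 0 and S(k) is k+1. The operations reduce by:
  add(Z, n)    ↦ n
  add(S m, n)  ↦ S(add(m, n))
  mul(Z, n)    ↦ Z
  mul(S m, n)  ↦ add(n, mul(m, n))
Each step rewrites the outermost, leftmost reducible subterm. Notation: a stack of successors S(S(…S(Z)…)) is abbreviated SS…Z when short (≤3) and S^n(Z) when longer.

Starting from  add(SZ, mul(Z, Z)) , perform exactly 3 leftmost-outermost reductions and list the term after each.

Answer: after 3 steps: SZ

Derivation:
  start: add(SZ, mul(Z, Z))
  →1  S(add(Z, mul(Z, Z)))
  →2  S(mul(Z, Z))
  →3  SZ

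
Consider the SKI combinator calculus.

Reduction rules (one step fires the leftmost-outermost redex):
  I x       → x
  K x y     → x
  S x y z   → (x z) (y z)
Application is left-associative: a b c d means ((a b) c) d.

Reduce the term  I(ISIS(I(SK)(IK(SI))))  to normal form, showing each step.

Answer: normal form = S(SK(K(SI)))  (in 9 steps)

Derivation:
  start: I(ISIS(I(SK)(IK(SI))))
  →1  ISIS(I(SK)(IK(SI)))
  →2  SIS(I(SK)(IK(SI)))
  →3  I(I(SK)(IK(SI)))(S(I(SK)(IK(SI))))
  →4  I(SK)(IK(SI))(S(I(SK)(IK(SI))))
  →5  SK(IK(SI))(S(I(SK)(IK(SI))))
  →6  K(S(I(SK)(IK(SI))))(IK(SI)(S(I(SK)(IK(SI)))))
  →7  S(I(SK)(IK(SI)))
  →8  S(SK(IK(SI)))
  →9  S(SK(K(SI)))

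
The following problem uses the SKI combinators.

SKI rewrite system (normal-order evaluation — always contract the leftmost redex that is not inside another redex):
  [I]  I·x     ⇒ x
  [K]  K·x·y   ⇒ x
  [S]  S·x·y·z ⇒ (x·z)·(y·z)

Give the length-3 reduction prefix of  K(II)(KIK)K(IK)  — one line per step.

  start: K(II)(KIK)K(IK)
  →1  IIK(IK)
  →2  IK(IK)
  →3  K(IK)

Answer: after 3 steps: K(IK)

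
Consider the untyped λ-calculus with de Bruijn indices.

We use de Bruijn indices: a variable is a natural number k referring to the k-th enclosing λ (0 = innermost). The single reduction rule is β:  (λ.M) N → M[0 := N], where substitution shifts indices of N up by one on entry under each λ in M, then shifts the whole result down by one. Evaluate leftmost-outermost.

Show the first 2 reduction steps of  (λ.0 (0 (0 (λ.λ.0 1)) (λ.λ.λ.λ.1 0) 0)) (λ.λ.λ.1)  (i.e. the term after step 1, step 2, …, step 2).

Answer: after 2 steps: λ.λ.1

Working:
  start: (λ.0 (0 (0 (λ.λ.0 1)) (λ.λ.λ.λ.1 0) 0)) (λ.λ.λ.1)
  →1  (λ.λ.λ.1) ((λ.λ.λ.1) ((λ.λ.λ.1) (λ.λ.0 1)) (λ.λ.λ.λ.1 0) (λ.λ.λ.1))
  →2  λ.λ.1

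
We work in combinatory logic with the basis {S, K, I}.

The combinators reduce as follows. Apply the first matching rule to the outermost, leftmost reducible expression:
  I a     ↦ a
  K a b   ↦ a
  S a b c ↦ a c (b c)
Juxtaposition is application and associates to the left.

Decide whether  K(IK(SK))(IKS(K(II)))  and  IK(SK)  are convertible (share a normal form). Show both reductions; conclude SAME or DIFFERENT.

Term A:
  start: K(IK(SK))(IKS(K(II)))
  [1] IK(SK)
  [2] K(SK)

Term B:
  start: IK(SK)
  [1] K(SK)

Answer: SAME — A ⇓ K(SK), B ⇓ K(SK)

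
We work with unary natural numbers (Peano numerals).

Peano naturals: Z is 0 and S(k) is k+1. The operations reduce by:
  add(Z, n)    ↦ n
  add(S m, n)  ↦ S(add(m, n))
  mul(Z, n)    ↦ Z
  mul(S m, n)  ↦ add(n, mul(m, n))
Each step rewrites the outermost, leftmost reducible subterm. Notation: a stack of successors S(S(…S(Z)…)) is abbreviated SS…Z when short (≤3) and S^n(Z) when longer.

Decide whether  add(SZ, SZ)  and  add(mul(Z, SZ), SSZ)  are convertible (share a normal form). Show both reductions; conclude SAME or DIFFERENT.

Term A:
  start: add(SZ, SZ)
  step 1: S(add(Z, SZ))
  step 2: SSZ

Term B:
  start: add(mul(Z, SZ), SSZ)
  step 1: add(Z, SSZ)
  step 2: SSZ

Answer: SAME — A ⇓ SSZ, B ⇓ SSZ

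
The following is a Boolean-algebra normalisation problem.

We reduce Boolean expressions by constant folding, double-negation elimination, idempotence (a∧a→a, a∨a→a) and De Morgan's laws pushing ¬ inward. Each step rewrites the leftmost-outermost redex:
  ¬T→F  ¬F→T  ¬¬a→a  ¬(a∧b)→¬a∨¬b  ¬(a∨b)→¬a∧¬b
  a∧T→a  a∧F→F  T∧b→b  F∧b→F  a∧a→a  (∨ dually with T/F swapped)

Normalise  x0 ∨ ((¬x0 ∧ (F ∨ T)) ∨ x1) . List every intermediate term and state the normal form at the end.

Answer: normal form = x0 ∨ (¬x0 ∨ x1)  (in 2 steps)

Derivation:
  start: x0 ∨ ((¬x0 ∧ (F ∨ T)) ∨ x1)
  →1  x0 ∨ ((¬x0 ∧ T) ∨ x1)
  →2  x0 ∨ (¬x0 ∨ x1)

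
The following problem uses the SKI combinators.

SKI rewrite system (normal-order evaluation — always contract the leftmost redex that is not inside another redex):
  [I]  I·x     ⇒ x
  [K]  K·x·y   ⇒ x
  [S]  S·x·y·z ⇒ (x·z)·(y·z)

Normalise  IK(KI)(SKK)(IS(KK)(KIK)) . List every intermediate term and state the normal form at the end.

Answer: normal form = I  (in 3 steps)

Reduction:
  start: IK(KI)(SKK)(IS(KK)(KIK))
  step 1: K(KI)(SKK)(IS(KK)(KIK))
  step 2: KI(IS(KK)(KIK))
  step 3: I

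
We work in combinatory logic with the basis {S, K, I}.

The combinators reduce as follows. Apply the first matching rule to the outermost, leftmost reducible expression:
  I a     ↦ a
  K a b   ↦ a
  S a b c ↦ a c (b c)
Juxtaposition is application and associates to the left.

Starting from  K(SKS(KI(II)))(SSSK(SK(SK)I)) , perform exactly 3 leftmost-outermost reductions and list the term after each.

  start: K(SKS(KI(II)))(SSSK(SK(SK)I))
  step 1: SKS(KI(II))
  step 2: K(KI(II))(S(KI(II)))
  step 3: KI(II)

Answer: after 3 steps: KI(II)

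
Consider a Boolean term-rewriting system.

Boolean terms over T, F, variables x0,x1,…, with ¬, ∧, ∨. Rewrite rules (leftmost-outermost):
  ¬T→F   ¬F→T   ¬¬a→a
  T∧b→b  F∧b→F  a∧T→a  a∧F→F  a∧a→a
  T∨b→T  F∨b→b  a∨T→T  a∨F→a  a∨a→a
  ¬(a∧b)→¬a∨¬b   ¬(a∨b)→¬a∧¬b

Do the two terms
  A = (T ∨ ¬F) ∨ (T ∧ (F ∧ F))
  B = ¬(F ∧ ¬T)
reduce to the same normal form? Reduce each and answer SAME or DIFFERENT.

Term A:
  start: (T ∨ ¬F) ∨ (T ∧ (F ∧ F))
  step 1: T ∨ (T ∧ (F ∧ F))
  step 2: T

Term B:
  start: ¬(F ∧ ¬T)
  step 1: ¬F ∨ ¬¬T
  step 2: T ∨ ¬¬T
  step 3: T

Answer: SAME — A ⇓ T, B ⇓ T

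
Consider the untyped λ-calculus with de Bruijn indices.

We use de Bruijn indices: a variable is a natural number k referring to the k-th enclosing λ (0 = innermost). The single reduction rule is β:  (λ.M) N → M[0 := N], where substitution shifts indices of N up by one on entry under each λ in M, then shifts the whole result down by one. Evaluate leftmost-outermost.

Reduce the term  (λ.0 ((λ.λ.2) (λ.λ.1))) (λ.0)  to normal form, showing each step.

Answer: normal form = λ.λ.0  (in 3 steps)

Reduction:
  start: (λ.0 ((λ.λ.2) (λ.λ.1))) (λ.0)
  step 1: (λ.0) ((λ.λ.λ.0) (λ.λ.1))
  step 2: (λ.λ.λ.0) (λ.λ.1)
  step 3: λ.λ.0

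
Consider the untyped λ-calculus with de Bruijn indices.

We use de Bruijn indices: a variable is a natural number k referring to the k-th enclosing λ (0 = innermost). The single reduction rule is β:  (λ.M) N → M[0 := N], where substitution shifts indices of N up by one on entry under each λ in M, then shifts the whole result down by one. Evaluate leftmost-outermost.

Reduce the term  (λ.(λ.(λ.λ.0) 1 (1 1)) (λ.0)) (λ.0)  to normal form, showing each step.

  start: (λ.(λ.(λ.λ.0) 1 (1 1)) (λ.0)) (λ.0)
  →1  (λ.(λ.λ.0) (λ.0) ((λ.0) (λ.0))) (λ.0)
  →2  (λ.λ.0) (λ.0) ((λ.0) (λ.0))
  →3  (λ.0) ((λ.0) (λ.0))
  →4  (λ.0) (λ.0)
  →5  λ.0

Answer: normal form = λ.0  (in 5 steps)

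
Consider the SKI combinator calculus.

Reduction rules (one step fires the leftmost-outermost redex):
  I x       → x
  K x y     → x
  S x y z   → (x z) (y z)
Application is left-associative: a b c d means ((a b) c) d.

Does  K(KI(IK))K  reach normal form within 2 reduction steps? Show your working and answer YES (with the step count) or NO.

Answer: YES — reaches normal form I in 2 ≤ 2 steps

Reduction:
  start: K(KI(IK))K
  →1  KI(IK)
  →2  I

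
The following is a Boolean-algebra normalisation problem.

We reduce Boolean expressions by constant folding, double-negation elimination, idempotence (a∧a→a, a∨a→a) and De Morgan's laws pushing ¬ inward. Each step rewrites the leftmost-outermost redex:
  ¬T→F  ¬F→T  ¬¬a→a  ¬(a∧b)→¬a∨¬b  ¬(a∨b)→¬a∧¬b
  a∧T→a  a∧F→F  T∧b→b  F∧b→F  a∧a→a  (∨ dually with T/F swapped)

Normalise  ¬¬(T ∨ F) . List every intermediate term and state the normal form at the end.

  start: ¬¬(T ∨ F)
  step 1: T ∨ F
  step 2: T

Answer: normal form = T  (in 2 steps)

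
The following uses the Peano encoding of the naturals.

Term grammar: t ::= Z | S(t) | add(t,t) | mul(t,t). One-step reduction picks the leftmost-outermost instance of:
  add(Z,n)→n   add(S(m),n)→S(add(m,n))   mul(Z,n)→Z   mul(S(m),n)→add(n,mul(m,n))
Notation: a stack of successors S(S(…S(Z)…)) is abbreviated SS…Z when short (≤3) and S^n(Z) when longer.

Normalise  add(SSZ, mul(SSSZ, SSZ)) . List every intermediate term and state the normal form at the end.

  start: add(SSZ, mul(SSSZ, SSZ))
  [1] S(add(SZ, mul(SSSZ, SSZ)))
  [2] S(S(add(Z, mul(SSSZ, SSZ))))
  [3] S(S(mul(SSSZ, SSZ)))
  [4] S(S(add(SSZ, mul(SSZ, SSZ))))
  [5] S(S(S(add(SZ, mul(SSZ, SSZ)))))
  [6] S(S(S(S(add(Z, mul(SSZ, SSZ))))))
  [7] S(S(S(S(mul(SSZ, SSZ)))))
  [8] S(S(S(S(add(SSZ, mul(SZ, SSZ))))))
  [9] S(S(S(S(S(add(SZ, mul(SZ, SSZ)))))))
  [10] S(S(S(S(S(S(add(Z, mul(SZ, SSZ))))))))
  [11] S(S(S(S(S(S(mul(SZ, SSZ)))))))
  [12] S(S(S(S(S(S(add(SSZ, mul(Z, SSZ))))))))
  [13] S(S(S(S(S(S(S(add(SZ, mul(Z, SSZ)))))))))
  [14] S(S(S(S(S(S(S(S(add(Z, mul(Z, SSZ))))))))))
  [15] S(S(S(S(S(S(S(S(mul(Z, SSZ)))))))))
  [16] S^8(Z)

Answer: normal form = S^8(Z)  (in 16 steps)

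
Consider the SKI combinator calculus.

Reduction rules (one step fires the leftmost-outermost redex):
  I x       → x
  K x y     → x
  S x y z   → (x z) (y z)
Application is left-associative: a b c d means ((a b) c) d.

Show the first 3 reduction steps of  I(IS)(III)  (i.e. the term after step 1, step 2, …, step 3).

  start: I(IS)(III)
  step 1: IS(III)
  step 2: S(III)
  step 3: S(II)

Answer: after 3 steps: S(II)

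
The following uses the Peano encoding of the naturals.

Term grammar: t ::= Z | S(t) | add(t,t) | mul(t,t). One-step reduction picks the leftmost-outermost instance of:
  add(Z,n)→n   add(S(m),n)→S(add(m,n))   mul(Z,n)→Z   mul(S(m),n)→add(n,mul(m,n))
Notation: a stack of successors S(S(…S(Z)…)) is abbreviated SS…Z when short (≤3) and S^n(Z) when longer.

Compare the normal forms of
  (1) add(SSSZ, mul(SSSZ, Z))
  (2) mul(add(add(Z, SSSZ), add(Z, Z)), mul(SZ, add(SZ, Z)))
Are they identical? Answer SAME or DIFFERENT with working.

Term A:
  start: add(SSSZ, mul(SSSZ, Z))
  →1  S(add(SSZ, mul(SSSZ, Z)))
  →2  S(S(add(SZ, mul(SSSZ, Z))))
  →3  S(S(S(add(Z, mul(SSSZ, Z)))))
  →4  S(S(S(mul(SSSZ, Z))))
  →5  S(S(S(add(Z, mul(SSZ, Z)))))
  →6  S(S(S(mul(SSZ, Z))))
  →7  S(S(S(add(Z, mul(SZ, Z)))))
  →8  S(S(S(mul(SZ, Z))))
  →9  S(S(S(add(Z, mul(Z, Z)))))
  →10  S(S(S(mul(Z, Z))))
  →11  SSSZ

Term B:
  start: mul(add(add(Z, SSSZ), add(Z, Z)), mul(SZ, add(SZ, Z)))
  →1  mul(add(SSSZ, add(Z, Z)), mul(SZ, add(SZ, Z)))
  →2  mul(S(add(SSZ, add(Z, Z))), mul(SZ, add(SZ, Z)))
  →3  add(mul(SZ, add(SZ, Z)), mul(add(SSZ, add(Z, Z)), mul(SZ, add(SZ, Z))))
  →4  add(add(add(SZ, Z), mul(Z, add(SZ, Z))), mul(add(SSZ, add(Z, Z)), mul(SZ, add(SZ, Z))))
  →5  add(add(S(add(Z, Z)), mul(Z, add(SZ, Z))), mul(add(SSZ, add(Z, Z)), mul(SZ, add(SZ, Z))))
  →6  add(S(add(add(Z, Z), mul(Z, add(SZ, Z)))), mul(add(SSZ, add(Z, Z)), mul(SZ, add(SZ, Z))))
  →7  S(add(add(add(Z, Z), mul(Z, add(SZ, Z))), mul(add(SSZ, add(Z, Z)), mul(SZ, add(SZ, Z)))))
  →8  S(add(add(Z, mul(Z, add(SZ, Z))), mul(add(SSZ, add(Z, Z)), mul(SZ, add(SZ, Z)))))
  →9  S(add(mul(Z, add(SZ, Z)), mul(add(SSZ, add(Z, Z)), mul(SZ, add(SZ, Z)))))
  →10  S(add(Z, mul(add(SSZ, add(Z, Z)), mul(SZ, add(SZ, Z)))))
  →11  S(mul(add(SSZ, add(Z, Z)), mul(SZ, add(SZ, Z))))
  →12  S(mul(S(add(SZ, add(Z, Z))), mul(SZ, add(SZ, Z))))
  →13  S(add(mul(SZ, add(SZ, Z)), mul(add(SZ, add(Z, Z)), mul(SZ, add(SZ, Z)))))
  →14  S(add(add(add(SZ, Z), mul(Z, add(SZ, Z))), mul(add(SZ, add(Z, Z)), mul(SZ, add(SZ, Z)))))
  →15  S(add(add(S(add(Z, Z)), mul(Z, add(SZ, Z))), mul(add(SZ, add(Z, Z)), mul(SZ, add(SZ, Z)))))
  →16  S(add(S(add(add(Z, Z), mul(Z, add(SZ, Z)))), mul(add(SZ, add(Z, Z)), mul(SZ, add(SZ, Z)))))
  →17  S(S(add(add(add(Z, Z), mul(Z, add(SZ, Z))), mul(add(SZ, add(Z, Z)), mul(SZ, add(SZ, Z))))))
  →18  S(S(add(add(Z, mul(Z, add(SZ, Z))), mul(add(SZ, add(Z, Z)), mul(SZ, add(SZ, Z))))))
  →19  S(S(add(mul(Z, add(SZ, Z)), mul(add(SZ, add(Z, Z)), mul(SZ, add(SZ, Z))))))
  →20  S(S(add(Z, mul(add(SZ, add(Z, Z)), mul(SZ, add(SZ, Z))))))
  →21  S(S(mul(add(SZ, add(Z, Z)), mul(SZ, add(SZ, Z)))))
  →22  S(S(mul(S(add(Z, add(Z, Z))), mul(SZ, add(SZ, Z)))))
  →23  S(S(add(mul(SZ, add(SZ, Z)), mul(add(Z, add(Z, Z)), mul(SZ, add(SZ, Z))))))
  →24  S(S(add(add(add(SZ, Z), mul(Z, add(SZ, Z))), mul(add(Z, add(Z, Z)), mul(SZ, add(SZ, Z))))))
  →25  S(S(add(add(S(add(Z, Z)), mul(Z, add(SZ, Z))), mul(add(Z, add(Z, Z)), mul(SZ, add(SZ, Z))))))
  →26  S(S(add(S(add(add(Z, Z), mul(Z, add(SZ, Z)))), mul(add(Z, add(Z, Z)), mul(SZ, add(SZ, Z))))))
  →27  S(S(S(add(add(add(Z, Z), mul(Z, add(SZ, Z))), mul(add(Z, add(Z, Z)), mul(SZ, add(SZ, Z)))))))
  →28  S(S(S(add(add(Z, mul(Z, add(SZ, Z))), mul(add(Z, add(Z, Z)), mul(SZ, add(SZ, Z)))))))
  →29  S(S(S(add(mul(Z, add(SZ, Z)), mul(add(Z, add(Z, Z)), mul(SZ, add(SZ, Z)))))))
  →30  S(S(S(add(Z, mul(add(Z, add(Z, Z)), mul(SZ, add(SZ, Z)))))))
  →31  S(S(S(mul(add(Z, add(Z, Z)), mul(SZ, add(SZ, Z))))))
  →32  S(S(S(mul(add(Z, Z), mul(SZ, add(SZ, Z))))))
  →33  S(S(S(mul(Z, mul(SZ, add(SZ, Z))))))
  →34  SSSZ

Answer: SAME — A ⇓ SSSZ, B ⇓ SSSZ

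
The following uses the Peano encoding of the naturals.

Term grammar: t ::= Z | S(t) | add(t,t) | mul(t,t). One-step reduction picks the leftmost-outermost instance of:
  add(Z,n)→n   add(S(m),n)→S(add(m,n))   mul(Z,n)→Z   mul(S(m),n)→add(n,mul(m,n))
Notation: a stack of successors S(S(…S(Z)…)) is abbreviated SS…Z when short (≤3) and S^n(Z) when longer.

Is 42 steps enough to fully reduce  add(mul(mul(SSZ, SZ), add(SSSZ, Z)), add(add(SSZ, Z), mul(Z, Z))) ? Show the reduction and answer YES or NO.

  start: add(mul(mul(SSZ, SZ), add(SSSZ, Z)), add(add(SSZ, Z), mul(Z, Z)))
  step 1: add(mul(add(SZ, mul(SZ, SZ)), add(SSSZ, Z)), add(add(SSZ, Z), mul(Z, Z)))
  step 2: add(mul(S(add(Z, mul(SZ, SZ))), add(SSSZ, Z)), add(add(SSZ, Z), mul(Z, Z)))
  step 3: add(add(add(SSSZ, Z), mul(add(Z, mul(SZ, SZ)), add(SSSZ, Z))), add(add(SSZ, Z), mul(Z, Z)))
  step 4: add(add(S(add(SSZ, Z)), mul(add(Z, mul(SZ, SZ)), add(SSSZ, Z))), add(add(SSZ, Z), mul(Z, Z)))
  step 5: add(S(add(add(SSZ, Z), mul(add(Z, mul(SZ, SZ)), add(SSSZ, Z)))), add(add(SSZ, Z), mul(Z, Z)))
  step 6: S(add(add(add(SSZ, Z), mul(add(Z, mul(SZ, SZ)), add(SSSZ, Z))), add(add(SSZ, Z), mul(Z, Z))))
  step 7: S(add(add(S(add(SZ, Z)), mul(add(Z, mul(SZ, SZ)), add(SSSZ, Z))), add(add(SSZ, Z), mul(Z, Z))))
  step 8: S(add(S(add(add(SZ, Z), mul(add(Z, mul(SZ, SZ)), add(SSSZ, Z)))), add(add(SSZ, Z), mul(Z, Z))))
  step 9: S(S(add(add(add(SZ, Z), mul(add(Z, mul(SZ, SZ)), add(SSSZ, Z))), add(add(SSZ, Z), mul(Z, Z)))))
  step 10: S(S(add(add(S(add(Z, Z)), mul(add(Z, mul(SZ, SZ)), add(SSSZ, Z))), add(add(SSZ, Z), mul(Z, Z)))))
  step 11: S(S(add(S(add(add(Z, Z), mul(add(Z, mul(SZ, SZ)), add(SSSZ, Z)))), add(add(SSZ, Z), mul(Z, Z)))))
  step 12: S(S(S(add(add(add(Z, Z), mul(add(Z, mul(SZ, SZ)), add(SSSZ, Z))), add(add(SSZ, Z), mul(Z, Z))))))
  step 13: S(S(S(add(add(Z, mul(add(Z, mul(SZ, SZ)), add(SSSZ, Z))), add(add(SSZ, Z), mul(Z, Z))))))
  step 14: S(S(S(add(mul(add(Z, mul(SZ, SZ)), add(SSSZ, Z)), add(add(SSZ, Z), mul(Z, Z))))))
  step 15: S(S(S(add(mul(mul(SZ, SZ), add(SSSZ, Z)), add(add(SSZ, Z), mul(Z, Z))))))
  step 16: S(S(S(add(mul(add(SZ, mul(Z, SZ)), add(SSSZ, Z)), add(add(SSZ, Z), mul(Z, Z))))))
  step 17: S(S(S(add(mul(S(add(Z, mul(Z, SZ))), add(SSSZ, Z)), add(add(SSZ, Z), mul(Z, Z))))))
  step 18: S(S(S(add(add(add(SSSZ, Z), mul(add(Z, mul(Z, SZ)), add(SSSZ, Z))), add(add(SSZ, Z), mul(Z, Z))))))
  step 19: S(S(S(add(add(S(add(SSZ, Z)), mul(add(Z, mul(Z, SZ)), add(SSSZ, Z))), add(add(SSZ, Z), mul(Z, Z))))))
  step 20: S(S(S(add(S(add(add(SSZ, Z), mul(add(Z, mul(Z, SZ)), add(SSSZ, Z)))), add(add(SSZ, Z), mul(Z, Z))))))
  step 21: S(S(S(S(add(add(add(SSZ, Z), mul(add(Z, mul(Z, SZ)), add(SSSZ, Z))), add(add(SSZ, Z), mul(Z, Z)))))))
  step 22: S(S(S(S(add(add(S(add(SZ, Z)), mul(add(Z, mul(Z, SZ)), add(SSSZ, Z))), add(add(SSZ, Z), mul(Z, Z)))))))
  step 23: S(S(S(S(add(S(add(add(SZ, Z), mul(add(Z, mul(Z, SZ)), add(SSSZ, Z)))), add(add(SSZ, Z), mul(Z, Z)))))))
  step 24: S(S(S(S(S(add(add(add(SZ, Z), mul(add(Z, mul(Z, SZ)), add(SSSZ, Z))), add(add(SSZ, Z), mul(Z, Z))))))))
  step 25: S(S(S(S(S(add(add(S(add(Z, Z)), mul(add(Z, mul(Z, SZ)), add(SSSZ, Z))), add(add(SSZ, Z), mul(Z, Z))))))))
  step 26: S(S(S(S(S(add(S(add(add(Z, Z), mul(add(Z, mul(Z, SZ)), add(SSSZ, Z)))), add(add(SSZ, Z), mul(Z, Z))))))))
  step 27: S(S(S(S(S(S(add(add(add(Z, Z), mul(add(Z, mul(Z, SZ)), add(SSSZ, Z))), add(add(SSZ, Z), mul(Z, Z)))))))))
  step 28: S(S(S(S(S(S(add(add(Z, mul(add(Z, mul(Z, SZ)), add(SSSZ, Z))), add(add(SSZ, Z), mul(Z, Z)))))))))
  step 29: S(S(S(S(S(S(add(mul(add(Z, mul(Z, SZ)), add(SSSZ, Z)), add(add(SSZ, Z), mul(Z, Z)))))))))
  step 30: S(S(S(S(S(S(add(mul(mul(Z, SZ), add(SSSZ, Z)), add(add(SSZ, Z), mul(Z, Z)))))))))
  step 31: S(S(S(S(S(S(add(mul(Z, add(SSSZ, Z)), add(add(SSZ, Z), mul(Z, Z)))))))))
  step 32: S(S(S(S(S(S(add(Z, add(add(SSZ, Z), mul(Z, Z)))))))))
  step 33: S(S(S(S(S(S(add(add(SSZ, Z), mul(Z, Z))))))))
  step 34: S(S(S(S(S(S(add(S(add(SZ, Z)), mul(Z, Z))))))))
  step 35: S(S(S(S(S(S(S(add(add(SZ, Z), mul(Z, Z)))))))))
  step 36: S(S(S(S(S(S(S(add(S(add(Z, Z)), mul(Z, Z)))))))))
  step 37: S(S(S(S(S(S(S(S(add(add(Z, Z), mul(Z, Z))))))))))
  step 38: S(S(S(S(S(S(S(S(add(Z, mul(Z, Z))))))))))
  step 39: S(S(S(S(S(S(S(S(mul(Z, Z)))))))))
  step 40: S^8(Z)

Answer: YES — reaches normal form S^8(Z) in 40 ≤ 42 steps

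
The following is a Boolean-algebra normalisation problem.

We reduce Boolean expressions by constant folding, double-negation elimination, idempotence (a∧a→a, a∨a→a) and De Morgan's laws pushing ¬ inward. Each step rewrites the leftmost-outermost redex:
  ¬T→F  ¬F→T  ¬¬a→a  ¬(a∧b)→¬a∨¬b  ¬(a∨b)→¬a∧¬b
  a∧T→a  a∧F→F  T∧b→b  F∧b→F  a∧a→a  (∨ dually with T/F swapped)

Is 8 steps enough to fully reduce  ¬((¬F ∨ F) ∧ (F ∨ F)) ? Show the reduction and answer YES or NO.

Answer: YES — reaches normal form T in 8 ≤ 8 steps

Derivation:
  start: ¬((¬F ∨ F) ∧ (F ∨ F))
  →1  ¬(¬F ∨ F) ∨ ¬(F ∨ F)
  →2  (¬¬F ∧ ¬F) ∨ ¬(F ∨ F)
  →3  (F ∧ ¬F) ∨ ¬(F ∨ F)
  →4  F ∨ ¬(F ∨ F)
  →5  ¬(F ∨ F)
  →6  ¬F ∧ ¬F
  →7  ¬F
  →8  T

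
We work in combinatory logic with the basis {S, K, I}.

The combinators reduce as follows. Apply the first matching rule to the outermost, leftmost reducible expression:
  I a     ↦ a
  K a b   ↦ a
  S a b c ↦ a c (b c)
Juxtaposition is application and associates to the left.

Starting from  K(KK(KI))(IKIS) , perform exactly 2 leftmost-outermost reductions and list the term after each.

Answer: after 2 steps: K

Working:
  start: K(KK(KI))(IKIS)
  →1  KK(KI)
  →2  K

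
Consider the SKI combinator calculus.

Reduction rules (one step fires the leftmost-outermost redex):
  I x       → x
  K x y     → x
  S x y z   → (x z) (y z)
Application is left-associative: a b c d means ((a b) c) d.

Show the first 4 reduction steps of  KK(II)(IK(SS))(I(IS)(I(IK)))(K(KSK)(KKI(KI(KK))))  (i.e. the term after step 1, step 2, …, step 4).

  start: KK(II)(IK(SS))(I(IS)(I(IK)))(K(KSK)(KKI(KI(KK))))
  step 1: K(IK(SS))(I(IS)(I(IK)))(K(KSK)(KKI(KI(KK))))
  step 2: IK(SS)(K(KSK)(KKI(KI(KK))))
  step 3: K(SS)(K(KSK)(KKI(KI(KK))))
  step 4: SS

Answer: after 4 steps: SS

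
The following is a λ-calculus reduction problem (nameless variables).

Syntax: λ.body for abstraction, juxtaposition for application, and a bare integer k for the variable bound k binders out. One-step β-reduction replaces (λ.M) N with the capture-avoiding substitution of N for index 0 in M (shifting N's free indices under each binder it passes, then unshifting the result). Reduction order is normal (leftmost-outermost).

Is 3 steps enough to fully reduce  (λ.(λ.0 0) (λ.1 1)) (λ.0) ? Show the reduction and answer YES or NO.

Answer: NO — after 3 steps the term is (λ.0) (λ.0), not yet normal

Derivation:
  start: (λ.(λ.0 0) (λ.1 1)) (λ.0)
  →1  (λ.0 0) (λ.(λ.0) (λ.0))
  →2  (λ.(λ.0) (λ.0)) (λ.(λ.0) (λ.0))
  →3  (λ.0) (λ.0)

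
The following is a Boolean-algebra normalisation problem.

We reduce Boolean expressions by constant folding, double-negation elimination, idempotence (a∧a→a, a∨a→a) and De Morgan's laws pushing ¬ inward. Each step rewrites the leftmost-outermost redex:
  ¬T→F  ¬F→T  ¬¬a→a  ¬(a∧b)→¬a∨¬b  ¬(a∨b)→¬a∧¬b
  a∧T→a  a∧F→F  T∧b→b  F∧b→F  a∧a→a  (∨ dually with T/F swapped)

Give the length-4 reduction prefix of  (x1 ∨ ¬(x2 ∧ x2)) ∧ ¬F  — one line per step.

  start: (x1 ∨ ¬(x2 ∧ x2)) ∧ ¬F
  →1  (x1 ∨ (¬x2 ∨ ¬x2)) ∧ ¬F
  →2  (x1 ∨ ¬x2) ∧ ¬F
  →3  (x1 ∨ ¬x2) ∧ T
  →4  x1 ∨ ¬x2

Answer: after 4 steps: x1 ∨ ¬x2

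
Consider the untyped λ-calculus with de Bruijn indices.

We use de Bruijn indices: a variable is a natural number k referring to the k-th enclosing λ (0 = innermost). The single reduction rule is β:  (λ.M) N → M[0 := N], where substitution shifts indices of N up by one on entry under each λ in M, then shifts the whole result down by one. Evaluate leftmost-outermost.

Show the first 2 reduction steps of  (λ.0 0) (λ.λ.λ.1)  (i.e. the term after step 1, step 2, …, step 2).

Answer: after 2 steps: λ.λ.1

Working:
  start: (λ.0 0) (λ.λ.λ.1)
  →1  (λ.λ.λ.1) (λ.λ.λ.1)
  →2  λ.λ.1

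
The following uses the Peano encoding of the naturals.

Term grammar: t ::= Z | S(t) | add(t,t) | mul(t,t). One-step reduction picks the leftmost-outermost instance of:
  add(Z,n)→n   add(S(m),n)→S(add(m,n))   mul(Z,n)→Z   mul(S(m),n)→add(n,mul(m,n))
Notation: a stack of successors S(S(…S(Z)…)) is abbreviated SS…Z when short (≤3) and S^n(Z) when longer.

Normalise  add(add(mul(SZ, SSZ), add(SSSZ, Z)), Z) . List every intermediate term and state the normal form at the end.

  start: add(add(mul(SZ, SSZ), add(SSSZ, Z)), Z)
  [1] add(add(add(SSZ, mul(Z, SSZ)), add(SSSZ, Z)), Z)
  [2] add(add(S(add(SZ, mul(Z, SSZ))), add(SSSZ, Z)), Z)
  [3] add(S(add(add(SZ, mul(Z, SSZ)), add(SSSZ, Z))), Z)
  [4] S(add(add(add(SZ, mul(Z, SSZ)), add(SSSZ, Z)), Z))
  [5] S(add(add(S(add(Z, mul(Z, SSZ))), add(SSSZ, Z)), Z))
  [6] S(add(S(add(add(Z, mul(Z, SSZ)), add(SSSZ, Z))), Z))
  [7] S(S(add(add(add(Z, mul(Z, SSZ)), add(SSSZ, Z)), Z)))
  [8] S(S(add(add(mul(Z, SSZ), add(SSSZ, Z)), Z)))
  [9] S(S(add(add(Z, add(SSSZ, Z)), Z)))
  [10] S(S(add(add(SSSZ, Z), Z)))
  [11] S(S(add(S(add(SSZ, Z)), Z)))
  [12] S(S(S(add(add(SSZ, Z), Z))))
  [13] S(S(S(add(S(add(SZ, Z)), Z))))
  [14] S(S(S(S(add(add(SZ, Z), Z)))))
  [15] S(S(S(S(add(S(add(Z, Z)), Z)))))
  [16] S(S(S(S(S(add(add(Z, Z), Z))))))
  [17] S(S(S(S(S(add(Z, Z))))))
  [18] S^5(Z)

Answer: normal form = S^5(Z)  (in 18 steps)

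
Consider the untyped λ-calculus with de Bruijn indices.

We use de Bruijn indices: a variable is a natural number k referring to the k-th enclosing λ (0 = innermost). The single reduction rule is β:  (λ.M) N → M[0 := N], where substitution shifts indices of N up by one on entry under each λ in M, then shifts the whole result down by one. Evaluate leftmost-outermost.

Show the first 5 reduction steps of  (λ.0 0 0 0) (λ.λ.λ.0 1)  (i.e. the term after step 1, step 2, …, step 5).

  start: (λ.0 0 0 0) (λ.λ.λ.0 1)
  [1] (λ.λ.λ.0 1) (λ.λ.λ.0 1) (λ.λ.λ.0 1) (λ.λ.λ.0 1)
  [2] (λ.λ.0 1) (λ.λ.λ.0 1) (λ.λ.λ.0 1)
  [3] (λ.0 (λ.λ.λ.0 1)) (λ.λ.λ.0 1)
  [4] (λ.λ.λ.0 1) (λ.λ.λ.0 1)
  [5] λ.λ.0 1

Answer: after 5 steps: λ.λ.0 1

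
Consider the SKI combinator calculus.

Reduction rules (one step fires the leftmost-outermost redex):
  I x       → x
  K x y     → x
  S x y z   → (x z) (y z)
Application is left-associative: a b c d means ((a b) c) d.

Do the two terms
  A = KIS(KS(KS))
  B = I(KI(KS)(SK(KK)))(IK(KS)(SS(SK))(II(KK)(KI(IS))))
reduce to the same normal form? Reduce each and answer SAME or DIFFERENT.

Term A:
  start: KIS(KS(KS))
  [1] I(KS(KS))
  [2] KS(KS)
  [3] S

Term B:
  start: I(KI(KS)(SK(KK)))(IK(KS)(SS(SK))(II(KK)(KI(IS))))
  [1] KI(KS)(SK(KK))(IK(KS)(SS(SK))(II(KK)(KI(IS))))
  [2] I(SK(KK))(IK(KS)(SS(SK))(II(KK)(KI(IS))))
  [3] SK(KK)(IK(KS)(SS(SK))(II(KK)(KI(IS))))
  [4] K(IK(KS)(SS(SK))(II(KK)(KI(IS))))(KK(IK(KS)(SS(SK))(II(KK)(KI(IS)))))
  [5] IK(KS)(SS(SK))(II(KK)(KI(IS)))
  [6] K(KS)(SS(SK))(II(KK)(KI(IS)))
  [7] KS(II(KK)(KI(IS)))
  [8] S

Answer: SAME — A ⇓ S, B ⇓ S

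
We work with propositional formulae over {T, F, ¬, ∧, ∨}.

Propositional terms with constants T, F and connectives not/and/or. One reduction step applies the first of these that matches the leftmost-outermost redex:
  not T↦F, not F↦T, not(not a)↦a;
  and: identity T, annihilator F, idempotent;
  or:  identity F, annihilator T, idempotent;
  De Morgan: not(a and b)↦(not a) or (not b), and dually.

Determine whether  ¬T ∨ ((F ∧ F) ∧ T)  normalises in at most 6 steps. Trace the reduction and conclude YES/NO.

Answer: YES — reaches normal form F in 4 ≤ 6 steps

Reduction:
  start: ¬T ∨ ((F ∧ F) ∧ T)
  [1] F ∨ ((F ∧ F) ∧ T)
  [2] (F ∧ F) ∧ T
  [3] F ∧ F
  [4] F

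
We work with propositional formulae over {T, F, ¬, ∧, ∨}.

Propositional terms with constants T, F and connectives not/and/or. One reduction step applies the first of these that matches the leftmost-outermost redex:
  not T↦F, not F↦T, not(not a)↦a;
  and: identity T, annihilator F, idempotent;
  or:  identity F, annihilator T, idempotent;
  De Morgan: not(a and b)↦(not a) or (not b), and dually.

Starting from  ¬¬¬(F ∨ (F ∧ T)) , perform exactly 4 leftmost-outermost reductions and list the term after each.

  start: ¬¬¬(F ∨ (F ∧ T))
  step 1: ¬(F ∨ (F ∧ T))
  step 2: ¬F ∧ ¬(F ∧ T)
  step 3: T ∧ ¬(F ∧ T)
  step 4: ¬(F ∧ T)

Answer: after 4 steps: ¬(F ∧ T)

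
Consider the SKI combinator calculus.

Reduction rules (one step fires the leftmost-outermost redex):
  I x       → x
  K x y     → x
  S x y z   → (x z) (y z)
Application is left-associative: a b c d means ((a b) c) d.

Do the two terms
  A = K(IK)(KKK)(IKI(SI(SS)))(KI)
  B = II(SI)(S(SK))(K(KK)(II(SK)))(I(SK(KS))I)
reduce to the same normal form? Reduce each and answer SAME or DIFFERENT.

Term A:
  start: K(IK)(KKK)(IKI(SI(SS)))(KI)
  [1] IK(IKI(SI(SS)))(KI)
  [2] K(IKI(SI(SS)))(KI)
  [3] IKI(SI(SS))
  [4] KI(SI(SS))
  [5] I

Term B:
  start: II(SI)(S(SK))(K(KK)(II(SK)))(I(SK(KS))I)
  [1] I(SI)(S(SK))(K(KK)(II(SK)))(I(SK(KS))I)
  [2] SI(S(SK))(K(KK)(II(SK)))(I(SK(KS))I)
  [3] I(K(KK)(II(SK)))(S(SK)(K(KK)(II(SK))))(I(SK(KS))I)
  [4] K(KK)(II(SK))(S(SK)(K(KK)(II(SK))))(I(SK(KS))I)
  [5] KK(S(SK)(K(KK)(II(SK))))(I(SK(KS))I)
  [6] K(I(SK(KS))I)
  [7] K(SK(KS)I)
  [8] K(KI(KSI))
  [9] KI

Answer: DIFFERENT — A ⇓ I, B ⇓ KI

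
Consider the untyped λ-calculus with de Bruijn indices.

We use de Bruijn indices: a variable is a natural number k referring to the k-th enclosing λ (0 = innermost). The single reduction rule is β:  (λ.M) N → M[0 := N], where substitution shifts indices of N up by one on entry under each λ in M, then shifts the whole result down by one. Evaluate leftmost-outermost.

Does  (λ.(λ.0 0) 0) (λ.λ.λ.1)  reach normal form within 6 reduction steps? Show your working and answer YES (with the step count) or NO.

  start: (λ.(λ.0 0) 0) (λ.λ.λ.1)
  [1] (λ.0 0) (λ.λ.λ.1)
  [2] (λ.λ.λ.1) (λ.λ.λ.1)
  [3] λ.λ.1

Answer: YES — reaches normal form λ.λ.1 in 3 ≤ 6 steps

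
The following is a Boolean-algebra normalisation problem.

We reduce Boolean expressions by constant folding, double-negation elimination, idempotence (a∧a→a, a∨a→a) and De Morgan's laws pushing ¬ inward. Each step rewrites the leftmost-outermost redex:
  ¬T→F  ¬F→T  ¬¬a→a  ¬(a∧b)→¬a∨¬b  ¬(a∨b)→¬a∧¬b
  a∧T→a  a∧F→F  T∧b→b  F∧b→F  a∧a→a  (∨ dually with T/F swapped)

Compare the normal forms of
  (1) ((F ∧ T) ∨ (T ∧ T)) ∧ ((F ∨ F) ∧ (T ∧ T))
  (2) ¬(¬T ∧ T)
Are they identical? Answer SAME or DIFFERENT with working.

Answer: DIFFERENT — A ⇓ F, B ⇓ T

Derivation:
Term A:
  start: ((F ∧ T) ∨ (T ∧ T)) ∧ ((F ∨ F) ∧ (T ∧ T))
  →1  (F ∨ (T ∧ T)) ∧ ((F ∨ F) ∧ (T ∧ T))
  →2  (T ∧ T) ∧ ((F ∨ F) ∧ (T ∧ T))
  →3  T ∧ ((F ∨ F) ∧ (T ∧ T))
  →4  (F ∨ F) ∧ (T ∧ T)
  →5  F ∧ (T ∧ T)
  →6  F

Term B:
  start: ¬(¬T ∧ T)
  →1  ¬¬T ∨ ¬T
  →2  T ∨ ¬T
  →3  T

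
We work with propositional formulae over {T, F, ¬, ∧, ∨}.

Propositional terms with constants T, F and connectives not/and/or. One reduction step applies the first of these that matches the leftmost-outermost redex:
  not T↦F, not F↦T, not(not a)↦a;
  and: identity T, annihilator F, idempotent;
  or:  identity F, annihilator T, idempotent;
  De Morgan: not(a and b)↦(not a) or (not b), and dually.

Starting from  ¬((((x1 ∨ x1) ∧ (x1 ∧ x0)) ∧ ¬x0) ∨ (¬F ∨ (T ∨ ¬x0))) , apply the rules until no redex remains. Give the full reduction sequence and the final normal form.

  start: ¬((((x1 ∨ x1) ∧ (x1 ∧ x0)) ∧ ¬x0) ∨ (¬F ∨ (T ∨ ¬x0)))
  →1  ¬(((x1 ∨ x1) ∧ (x1 ∧ x0)) ∧ ¬x0) ∧ ¬(¬F ∨ (T ∨ ¬x0))
  →2  (¬((x1 ∨ x1) ∧ (x1 ∧ x0)) ∨ ¬¬x0) ∧ ¬(¬F ∨ (T ∨ ¬x0))
  →3  ((¬(x1 ∨ x1) ∨ ¬(x1 ∧ x0)) ∨ ¬¬x0) ∧ ¬(¬F ∨ (T ∨ ¬x0))
  →4  (((¬x1 ∧ ¬x1) ∨ ¬(x1 ∧ x0)) ∨ ¬¬x0) ∧ ¬(¬F ∨ (T ∨ ¬x0))
  →5  ((¬x1 ∨ ¬(x1 ∧ x0)) ∨ ¬¬x0) ∧ ¬(¬F ∨ (T ∨ ¬x0))
  →6  ((¬x1 ∨ (¬x1 ∨ ¬x0)) ∨ ¬¬x0) ∧ ¬(¬F ∨ (T ∨ ¬x0))
  →7  ((¬x1 ∨ (¬x1 ∨ ¬x0)) ∨ x0) ∧ ¬(¬F ∨ (T ∨ ¬x0))
  →8  ((¬x1 ∨ (¬x1 ∨ ¬x0)) ∨ x0) ∧ (¬¬F ∧ ¬(T ∨ ¬x0))
  →9  ((¬x1 ∨ (¬x1 ∨ ¬x0)) ∨ x0) ∧ (F ∧ ¬(T ∨ ¬x0))
  →10  ((¬x1 ∨ (¬x1 ∨ ¬x0)) ∨ x0) ∧ F
  →11  F

Answer: normal form = F  (in 11 steps)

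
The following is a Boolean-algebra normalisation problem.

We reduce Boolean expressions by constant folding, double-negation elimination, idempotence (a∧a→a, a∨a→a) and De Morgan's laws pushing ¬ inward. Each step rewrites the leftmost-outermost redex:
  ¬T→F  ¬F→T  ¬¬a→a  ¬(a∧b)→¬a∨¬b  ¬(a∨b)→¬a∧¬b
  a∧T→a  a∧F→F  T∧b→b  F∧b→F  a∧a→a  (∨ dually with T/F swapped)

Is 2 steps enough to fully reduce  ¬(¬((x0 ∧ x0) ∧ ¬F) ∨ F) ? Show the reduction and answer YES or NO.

Answer: NO — after 2 steps the term is ((x0 ∧ x0) ∧ ¬F) ∧ ¬F, not yet normal

Reduction:
  start: ¬(¬((x0 ∧ x0) ∧ ¬F) ∨ F)
  [1] ¬¬((x0 ∧ x0) ∧ ¬F) ∧ ¬F
  [2] ((x0 ∧ x0) ∧ ¬F) ∧ ¬F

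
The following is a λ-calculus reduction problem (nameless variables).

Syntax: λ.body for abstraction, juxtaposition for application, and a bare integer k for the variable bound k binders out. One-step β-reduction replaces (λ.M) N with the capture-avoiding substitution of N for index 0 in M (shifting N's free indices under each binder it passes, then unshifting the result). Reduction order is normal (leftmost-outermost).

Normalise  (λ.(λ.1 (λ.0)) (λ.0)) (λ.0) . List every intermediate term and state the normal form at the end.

Answer: normal form = λ.0  (in 3 steps)

Derivation:
  start: (λ.(λ.1 (λ.0)) (λ.0)) (λ.0)
  step 1: (λ.(λ.0) (λ.0)) (λ.0)
  step 2: (λ.0) (λ.0)
  step 3: λ.0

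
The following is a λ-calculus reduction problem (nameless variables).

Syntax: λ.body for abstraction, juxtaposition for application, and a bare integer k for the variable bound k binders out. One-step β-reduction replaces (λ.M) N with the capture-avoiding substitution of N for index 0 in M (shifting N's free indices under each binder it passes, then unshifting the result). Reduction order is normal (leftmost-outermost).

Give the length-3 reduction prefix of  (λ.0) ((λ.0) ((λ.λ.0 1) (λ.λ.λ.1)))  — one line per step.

Answer: after 3 steps: λ.0 (λ.λ.λ.1)

Reduction:
  start: (λ.0) ((λ.0) ((λ.λ.0 1) (λ.λ.λ.1)))
  step 1: (λ.0) ((λ.λ.0 1) (λ.λ.λ.1))
  step 2: (λ.λ.0 1) (λ.λ.λ.1)
  step 3: λ.0 (λ.λ.λ.1)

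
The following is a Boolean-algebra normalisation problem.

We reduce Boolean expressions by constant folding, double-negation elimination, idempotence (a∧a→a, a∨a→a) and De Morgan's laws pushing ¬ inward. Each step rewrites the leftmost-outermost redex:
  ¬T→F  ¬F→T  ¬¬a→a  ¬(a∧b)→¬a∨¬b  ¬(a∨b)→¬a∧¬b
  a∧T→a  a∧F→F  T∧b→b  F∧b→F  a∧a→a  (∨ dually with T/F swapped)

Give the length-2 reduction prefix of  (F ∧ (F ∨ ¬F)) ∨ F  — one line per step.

  start: (F ∧ (F ∨ ¬F)) ∨ F
  →1  F ∧ (F ∨ ¬F)
  →2  F

Answer: after 2 steps: F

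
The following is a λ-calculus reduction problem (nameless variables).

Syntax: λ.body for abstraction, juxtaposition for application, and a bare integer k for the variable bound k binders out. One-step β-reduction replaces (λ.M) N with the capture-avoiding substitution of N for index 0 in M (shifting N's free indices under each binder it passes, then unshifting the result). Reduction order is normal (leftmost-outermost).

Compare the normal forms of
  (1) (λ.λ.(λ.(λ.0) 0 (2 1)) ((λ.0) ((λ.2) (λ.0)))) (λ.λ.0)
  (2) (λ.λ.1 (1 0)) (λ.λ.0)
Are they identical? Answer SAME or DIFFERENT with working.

Answer: SAME — A ⇓ λ.λ.0, B ⇓ λ.λ.0

Derivation:
Term A:
  start: (λ.λ.(λ.(λ.0) 0 (2 1)) ((λ.0) ((λ.2) (λ.0)))) (λ.λ.0)
  [1] λ.(λ.(λ.0) 0 ((λ.λ.0) 1)) ((λ.0) ((λ.λ.λ.0) (λ.0)))
  [2] λ.(λ.0) ((λ.0) ((λ.λ.λ.0) (λ.0))) ((λ.λ.0) 0)
  [3] λ.(λ.0) ((λ.λ.λ.0) (λ.0)) ((λ.λ.0) 0)
  [4] λ.(λ.λ.λ.0) (λ.0) ((λ.λ.0) 0)
  [5] λ.(λ.λ.0) ((λ.λ.0) 0)
  [6] λ.λ.0

Term B:
  start: (λ.λ.1 (1 0)) (λ.λ.0)
  [1] λ.(λ.λ.0) ((λ.λ.0) 0)
  [2] λ.λ.0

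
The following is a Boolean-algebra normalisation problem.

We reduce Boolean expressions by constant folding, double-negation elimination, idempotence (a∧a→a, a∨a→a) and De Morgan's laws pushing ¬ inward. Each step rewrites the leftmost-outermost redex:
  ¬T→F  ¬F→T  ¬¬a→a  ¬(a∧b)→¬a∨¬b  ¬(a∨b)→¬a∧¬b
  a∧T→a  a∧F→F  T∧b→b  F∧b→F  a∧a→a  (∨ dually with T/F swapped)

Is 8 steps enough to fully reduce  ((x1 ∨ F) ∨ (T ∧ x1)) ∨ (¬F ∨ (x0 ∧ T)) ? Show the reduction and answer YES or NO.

Answer: YES — reaches normal form T in 6 ≤ 8 steps

Derivation:
  start: ((x1 ∨ F) ∨ (T ∧ x1)) ∨ (¬F ∨ (x0 ∧ T))
  [1] (x1 ∨ (T ∧ x1)) ∨ (¬F ∨ (x0 ∧ T))
  [2] (x1 ∨ x1) ∨ (¬F ∨ (x0 ∧ T))
  [3] x1 ∨ (¬F ∨ (x0 ∧ T))
  [4] x1 ∨ (T ∨ (x0 ∧ T))
  [5] x1 ∨ T
  [6] T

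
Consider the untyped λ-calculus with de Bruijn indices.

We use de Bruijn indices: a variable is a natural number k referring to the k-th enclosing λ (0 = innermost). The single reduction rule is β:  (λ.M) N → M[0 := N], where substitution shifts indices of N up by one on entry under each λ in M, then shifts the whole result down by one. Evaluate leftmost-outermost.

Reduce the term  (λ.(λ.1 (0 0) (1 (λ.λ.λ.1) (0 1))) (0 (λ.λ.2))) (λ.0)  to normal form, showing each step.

Answer: normal form = λ.0  (in 6 steps)

Derivation:
  start: (λ.(λ.1 (0 0) (1 (λ.λ.λ.1) (0 1))) (0 (λ.λ.2))) (λ.0)
  →1  (λ.(λ.0) (0 0) ((λ.0) (λ.λ.λ.1) (0 (λ.0)))) ((λ.0) (λ.λ.λ.0))
  →2  (λ.0) ((λ.0) (λ.λ.λ.0) ((λ.0) (λ.λ.λ.0))) ((λ.0) (λ.λ.λ.1) ((λ.0) (λ.λ.λ.0) (λ.0)))
  →3  (λ.0) (λ.λ.λ.0) ((λ.0) (λ.λ.λ.0)) ((λ.0) (λ.λ.λ.1) ((λ.0) (λ.λ.λ.0) (λ.0)))
  →4  (λ.λ.λ.0) ((λ.0) (λ.λ.λ.0)) ((λ.0) (λ.λ.λ.1) ((λ.0) (λ.λ.λ.0) (λ.0)))
  →5  (λ.λ.0) ((λ.0) (λ.λ.λ.1) ((λ.0) (λ.λ.λ.0) (λ.0)))
  →6  λ.0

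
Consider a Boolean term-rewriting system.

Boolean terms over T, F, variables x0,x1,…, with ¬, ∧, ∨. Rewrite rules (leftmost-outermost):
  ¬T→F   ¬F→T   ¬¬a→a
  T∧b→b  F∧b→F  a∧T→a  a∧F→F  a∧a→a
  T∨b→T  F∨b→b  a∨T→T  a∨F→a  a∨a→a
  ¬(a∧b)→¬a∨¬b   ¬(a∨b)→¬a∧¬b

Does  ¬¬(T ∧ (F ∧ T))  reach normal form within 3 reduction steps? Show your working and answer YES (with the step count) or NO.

Answer: YES — reaches normal form F in 3 ≤ 3 steps

Derivation:
  start: ¬¬(T ∧ (F ∧ T))
  →1  T ∧ (F ∧ T)
  →2  F ∧ T
  →3  F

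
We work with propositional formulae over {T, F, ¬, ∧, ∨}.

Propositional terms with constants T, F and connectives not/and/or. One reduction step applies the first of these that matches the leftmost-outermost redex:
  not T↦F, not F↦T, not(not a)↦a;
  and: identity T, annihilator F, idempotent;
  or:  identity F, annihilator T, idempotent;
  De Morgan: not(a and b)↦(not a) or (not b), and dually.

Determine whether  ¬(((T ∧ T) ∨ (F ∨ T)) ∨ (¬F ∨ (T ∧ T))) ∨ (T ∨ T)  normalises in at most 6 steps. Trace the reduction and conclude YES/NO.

  start: ¬(((T ∧ T) ∨ (F ∨ T)) ∨ (¬F ∨ (T ∧ T))) ∨ (T ∨ T)
  step 1: (¬((T ∧ T) ∨ (F ∨ T)) ∧ ¬(¬F ∨ (T ∧ T))) ∨ (T ∨ T)
  step 2: ((¬(T ∧ T) ∧ ¬(F ∨ T)) ∧ ¬(¬F ∨ (T ∧ T))) ∨ (T ∨ T)
  step 3: (((¬T ∨ ¬T) ∧ ¬(F ∨ T)) ∧ ¬(¬F ∨ (T ∧ T))) ∨ (T ∨ T)
  step 4: ((¬T ∧ ¬(F ∨ T)) ∧ ¬(¬F ∨ (T ∧ T))) ∨ (T ∨ T)
  step 5: ((F ∧ ¬(F ∨ T)) ∧ ¬(¬F ∨ (T ∧ T))) ∨ (T ∨ T)
  step 6: (F ∧ ¬(¬F ∨ (T ∧ T))) ∨ (T ∨ T)

Answer: NO — after 6 steps the term is (F ∧ ¬(¬F ∨ (T ∧ T))) ∨ (T ∨ T), not yet normal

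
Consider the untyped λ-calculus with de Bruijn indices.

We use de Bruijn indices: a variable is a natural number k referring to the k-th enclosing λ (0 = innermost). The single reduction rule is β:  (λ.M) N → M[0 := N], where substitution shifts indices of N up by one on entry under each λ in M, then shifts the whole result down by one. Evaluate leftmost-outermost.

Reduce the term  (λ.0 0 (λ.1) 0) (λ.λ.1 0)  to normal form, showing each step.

Answer: normal form = λ.λ.1 0  (in 6 steps)

Derivation:
  start: (λ.0 0 (λ.1) 0) (λ.λ.1 0)
  →1  (λ.λ.1 0) (λ.λ.1 0) (λ.λ.λ.1 0) (λ.λ.1 0)
  →2  (λ.(λ.λ.1 0) 0) (λ.λ.λ.1 0) (λ.λ.1 0)
  →3  (λ.λ.1 0) (λ.λ.λ.1 0) (λ.λ.1 0)
  →4  (λ.(λ.λ.λ.1 0) 0) (λ.λ.1 0)
  →5  (λ.λ.λ.1 0) (λ.λ.1 0)
  →6  λ.λ.1 0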